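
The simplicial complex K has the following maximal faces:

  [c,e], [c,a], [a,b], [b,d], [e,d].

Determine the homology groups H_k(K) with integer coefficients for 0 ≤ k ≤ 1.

Fix the vertex order a < b < c < d < e and write every simplex with vertices in increasing order. Then dim K = 1 and the simplices of K are:

  0-simplices (5): a, b, c, d, e
  1-simplices (5): ab, ac, bd, ce, de

giving chain groups C_0 ≅ Z^5, C_1 ≅ Z^5.

∂_1: C_1 → C_0 is given by ∂[p,q] = [q] − [p]. For instance
  ∂de = e − d.
As a 5×5 matrix over Z this has rank 4, with invariant factors (1,1,1,1).

Computing H_k = (kernel of ∂_k) / (image of ∂_{k+1}):

  H_0: rank C_0 − rank ∂_1 = 5 − 4 = 1, and the invariant factors of ∂_1 are all 1, so H_0 = Z.
  H_1: rank ker ∂_1 − rank ∂_2 = (5 − 4) − 0 = 1, and there is no ∂_2, so H_1 = Z.

(K is a triangulation of the circle S^1.)

H_0 ≅ Z,  H_1 ≅ Z.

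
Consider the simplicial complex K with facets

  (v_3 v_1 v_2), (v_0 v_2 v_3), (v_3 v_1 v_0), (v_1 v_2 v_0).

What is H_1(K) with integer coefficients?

H_1 ≅ 0.

K has 4 vertices, 6 edges, 4 triangles.
rank ∂_1 = 3, rank ∂_2 = 3 ⇒ b_1 = 6 − 3 − 3 = 0; all invariant factors of ∂_2 are 1 so no torsion. So H_1 = 0.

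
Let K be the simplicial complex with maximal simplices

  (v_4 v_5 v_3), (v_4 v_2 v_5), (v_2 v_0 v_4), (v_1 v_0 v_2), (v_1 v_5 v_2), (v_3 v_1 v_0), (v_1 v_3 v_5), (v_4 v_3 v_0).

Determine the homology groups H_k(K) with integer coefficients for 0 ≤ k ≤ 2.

Take the total order v_0 < v_1 < v_2 < v_3 < v_4 < v_5 on the vertex set. Then K (dimension 2) consists of the simplices:

  0-simplices (6): [v_0], [v_1], [v_2], [v_3], [v_4], [v_5]
  1-simplices (12): [v_0,v_1], [v_0,v_2], [v_0,v_3], [v_0,v_4], [v_1,v_2], [v_1,v_3], [v_1,v_5], [v_2,v_4], [v_2,v_5], [v_3,v_4], [v_3,v_5], [v_4,v_5]
  2-simplices (8): [v_0,v_1,v_2], [v_0,v_1,v_3], [v_0,v_2,v_4], [v_0,v_3,v_4], [v_1,v_2,v_5], [v_1,v_3,v_5], [v_2,v_4,v_5], [v_3,v_4,v_5]

giving chain groups C_0 ≅ Z^6, C_1 ≅ Z^12, C_2 ≅ Z^8.

The boundary map ∂_1: C_1 → C_0 is given by ∂[p,q] = [q] − [p]. For instance
  ∂[v_0,v_3] = [v_3] − [v_0].
The 6×12 boundary matrix has rank 5 and Smith normal form diag(1,1,1,1,1).

Boundary ∂_2: C_2 → C_1 maps a triangle to the signed sum of its edges. For instance
  ∂[v_0,v_3,v_4] = [v_3,v_4] − [v_0,v_4] + [v_0,v_3],
  ∂[v_0,v_1,v_2] = [v_1,v_2] − [v_0,v_2] + [v_0,v_1].
This gives a 12×8 integer matrix of rank 7; reducing to Smith normal form yields diagonal entries (1,1,1,1,1,1,1).

Reading off H_k = ker ∂_k / im ∂_{k+1}:

  H_0: rank C_0 − rank ∂_1 = 6 − 5 = 1, and the invariant factors of ∂_1 are all 1, so H_0 ≅ Z.
  H_1: rank ker ∂_1 − rank ∂_2 = (12 − 5) − 7 = 0, and the invariant factors of ∂_2 are all 1, so H_1 ≅ 0.
  H_2: rank ker ∂_2 − rank ∂_3 = (8 − 7) − 0 = 1, and there is no ∂_3, so H_2 ≅ Z.

As a check, the Euler characteristic is 6 − 12 + 8 = 2, which agrees with 1 − 0 + 1 = 2.

H_0 ≅ Z,  H_1 = 0,  H_2 ≅ Z.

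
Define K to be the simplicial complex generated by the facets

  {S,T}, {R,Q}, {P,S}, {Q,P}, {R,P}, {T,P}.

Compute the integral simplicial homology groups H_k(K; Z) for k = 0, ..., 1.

H_0 ≅ Z,  H_1 ≅ Z^2.

Take the total order P < Q < R < S < T on the vertex set. Then K (dimension 1) consists of the simplices:

  0-simplices (5): P, Q, R, S, T
  1-simplices (6): PQ, PR, PS, PT, QR, ST

so the chain groups are C_0 ≅ Z^5, C_1 ≅ Z^6.

∂_1: C_1 → C_0 is given by ∂[p,q] = [q] − [p]. For instance
  ∂PT = T − P.
The resulting 5×6 matrix has rank 4, and its Smith normal form has invariant factors (1,1,1,1).

From H_k ≅ ker(∂_k) / im(∂_{k+1}) we obtain:

  H_0: rank C_0 − rank ∂_1 = 5 − 4 = 1, and the invariant factors of ∂_1 are all 1, so H_0 = Z.
  H_1: rank ker ∂_1 − rank ∂_2 = (6 − 4) − 0 = 2, and there is no ∂_2, so H_1 = Z^2.

As a check, the Euler characteristic is 5 − 6 = -1, which agrees with 1 − 2 = -1.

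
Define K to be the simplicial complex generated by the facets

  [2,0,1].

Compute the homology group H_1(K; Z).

Fix the vertex order 0 < 1 < 2 and write every simplex with vertices in increasing order. Then dim K = 2 and the simplices of K are:

  0-simplices (3): [0], [1], [2]
  1-simplices (3): [0,1], [0,2], [1,2]
  2-simplices (1): [0,1,2]

giving chain groups C_0 ≅ Z^3, C_1 ≅ Z^3, C_2 ≅ Z^1.

∂_1: C_1 → C_0 sends each edge [p,q] (with p < q) to q − p. For instance
  ∂[1,2] = [2] − [1].
This gives a 3×3 integer matrix of rank 2; reducing to Smith normal form yields diagonal entries (1,1).

∂_2: C_2 → C_1 sends each 2-simplex [p,q,r] to [q,r] − [p,r] + [p,q]. For instance
  ∂[0,1,2] = [1,2] − [0,2] + [0,1].
As a 3×1 matrix over Z this has rank 1, with invariant factors (1).

Reading off H_k = ker ∂_k / im ∂_{k+1}:

  H_1: rank ker ∂_1 − rank ∂_2 = (3 − 2) − 1 = 0, and the invariant factors of ∂_2 are all 1, so H_1 ≅ 0.

(K is a triangulation of the 2-simplex.)

H_1 = 0.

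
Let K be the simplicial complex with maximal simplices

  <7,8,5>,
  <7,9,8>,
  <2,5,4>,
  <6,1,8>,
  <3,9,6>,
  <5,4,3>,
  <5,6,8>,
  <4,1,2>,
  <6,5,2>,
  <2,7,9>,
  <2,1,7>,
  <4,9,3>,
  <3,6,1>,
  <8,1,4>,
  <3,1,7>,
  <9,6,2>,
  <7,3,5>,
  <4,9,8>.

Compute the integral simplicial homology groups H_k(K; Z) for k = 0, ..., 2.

H_0 ≅ Z,  H_1 ≅ Z^2,  H_2 ≅ Z.

K has 9 vertices, 27 edges, 18 triangles.
rank ∂_0 = 0, rank ∂_1 = 8 ⇒ b_0 = 9 − 0 − 8 = 1; all invariant factors of ∂_1 are 1 so no torsion. So H_0 ≅ Z.
rank ∂_1 = 8, rank ∂_2 = 17 ⇒ b_1 = 27 − 8 − 17 = 2; all invariant factors of ∂_2 are 1 so no torsion. So H_1 ≅ Z^2.
rank ∂_2 = 17, rank ∂_3 = 0 ⇒ b_2 = 18 − 17 − 0 = 1. So H_2 ≅ Z.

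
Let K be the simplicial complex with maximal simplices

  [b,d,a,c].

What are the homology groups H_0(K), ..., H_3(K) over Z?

H_0 ≅ Z,  H_1 = 0,  H_2 = 0,  H_3 = 0.

Order the vertices as a < b < c < d. Listing each simplex with vertices in this order, K has dimension 3 with simplices:

  0-simplices (4): a, b, c, d
  1-simplices (6): ab, ac, ad, bc, bd, cd
  2-simplices (4): abc, abd, acd, bcd
  3-simplices (1): abcd

giving chain groups C_0 ≅ Z^4, C_1 ≅ Z^6, C_2 ≅ Z^4, C_3 ≅ Z^1.

Boundary ∂_1: C_1 → C_0 is given by ∂[p,q] = [q] − [p].
The 4×6 boundary matrix has rank 3 and Smith normal form diag(1,1,1).

The boundary map ∂_2: C_2 → C_1 acts by ∂[p,q,r] = [q,r] − [p,r] + [p,q]. For instance
  ∂bcd = cd − bd + bc,
  ∂abd = bd − ad + ab.
The 6×4 boundary matrix has rank 3 and Smith normal form diag(1,1,1).

∂_3: C_3 → C_2 sends each 3-simplex σ to the alternating sum Σ_i (−1)^i (σ with its i-th vertex removed). For instance
  ∂abcd = bcd − acd + abd − abc.
This gives a 4×1 integer matrix of rank 1; reducing to Smith normal form yields diagonal entries (1).

Now H_k = ker ∂_k / im ∂_{k+1}, so:

  H_0: rank C_0 − rank ∂_1 = 4 − 3 = 1, and the invariant factors of ∂_1 are all 1, so H_0 ≅ Z.
  H_1: rank ker ∂_1 − rank ∂_2 = (6 − 3) − 3 = 0, and the invariant factors of ∂_2 are all 1, so H_1 ≅ 0.
  H_2: rank ker ∂_2 − rank ∂_3 = (4 − 3) − 1 = 0, and the invariant factors of ∂_3 are all 1, so H_2 ≅ 0.
  H_3: rank ker ∂_3 − rank ∂_4 = (1 − 1) − 0 = 0, and there is no ∂_4, so H_3 ≅ 0.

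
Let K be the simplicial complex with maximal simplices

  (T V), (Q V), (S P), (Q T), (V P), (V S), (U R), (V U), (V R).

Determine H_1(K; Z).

H_1 ≅ Z^3.

Order the vertices as P < Q < R < S < T < U < V. Listing each simplex with vertices in this order, K has dimension 1 with simplices:

  0-simplices (7): P, Q, R, S, T, U, V
  1-simplices (9): PS, PV, QT, QV, RU, RV, SV, TV, UV

Hence C_0 ≅ Z^7, C_1 ≅ Z^9.

The boundary map ∂_1: C_1 → C_0 is given by ∂[p,q] = [q] − [p]. For instance
  ∂UV = V − U.
As a 7×9 matrix over Z this has rank 6, with invariant factors (1,1,1,1,1,1).

Reading off H_k = ker ∂_k / im ∂_{k+1}:

  H_1: rank ker ∂_1 − rank ∂_2 = (9 − 6) − 0 = 3, and there is no ∂_2, so H_1 = Z^3.

(K is a triangulation of a wedge of 3 circles.)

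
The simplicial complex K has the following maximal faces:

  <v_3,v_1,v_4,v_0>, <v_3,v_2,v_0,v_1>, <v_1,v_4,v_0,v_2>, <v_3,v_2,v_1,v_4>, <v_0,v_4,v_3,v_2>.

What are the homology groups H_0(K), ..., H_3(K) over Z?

We work with the vertex ordering v_0 < v_1 < v_2 < v_3 < v_4. The simplices of K, each written with vertices in increasing order, are:

  0-simplices (5): [v_0], [v_1], [v_2], [v_3], [v_4]
  1-simplices (10): [v_0,v_1], [v_0,v_2], [v_0,v_3], [v_0,v_4], [v_1,v_2], [v_1,v_3], [v_1,v_4], [v_2,v_3], [v_2,v_4], [v_3,v_4]
  2-simplices (10): [v_0,v_1,v_2], [v_0,v_1,v_3], [v_0,v_1,v_4], [v_0,v_2,v_3], [v_0,v_2,v_4], [v_0,v_3,v_4], [v_1,v_2,v_3], [v_1,v_2,v_4], [v_1,v_3,v_4], [v_2,v_3,v_4]
  3-simplices (5): [v_0,v_1,v_2,v_3], [v_0,v_1,v_2,v_4], [v_0,v_1,v_3,v_4], [v_0,v_2,v_3,v_4], [v_1,v_2,v_3,v_4]

Hence C_0 ≅ Z^5, C_1 ≅ Z^10, C_2 ≅ Z^10, C_3 ≅ Z^5.

The boundary map ∂_1: C_1 → C_0 is given by ∂[p,q] = [q] − [p].
This gives a 5×10 integer matrix of rank 4; reducing to Smith normal form yields diagonal entries (1,1,1,1).

Boundary ∂_2: C_2 → C_1 acts by ∂[p,q,r] = [q,r] − [p,r] + [p,q]. For instance
  ∂[v_0,v_3,v_4] = [v_3,v_4] − [v_0,v_4] + [v_0,v_3],
  ∂[v_1,v_2,v_4] = [v_2,v_4] − [v_1,v_4] + [v_1,v_2].
As a 10×10 matrix over Z this has rank 6, with invariant factors (1,1,1,1,1,1).

Boundary ∂_3: C_3 → C_2 sends each 3-simplex σ to the alternating sum Σ_i (−1)^i (σ with its i-th vertex removed). For instance
  ∂[v_0,v_2,v_3,v_4] = [v_2,v_3,v_4] − [v_0,v_3,v_4] + [v_0,v_2,v_4] − [v_0,v_2,v_3],
  ∂[v_0,v_1,v_2,v_4] = [v_1,v_2,v_4] − [v_0,v_2,v_4] + [v_0,v_1,v_4] − [v_0,v_1,v_2].
This gives a 10×5 integer matrix of rank 4; reducing to Smith normal form yields diagonal entries (1,1,1,1).

Now H_k = ker ∂_k / im ∂_{k+1}, so:

  H_0: rank C_0 − rank ∂_1 = 5 − 4 = 1, and the invariant factors of ∂_1 are all 1, so H_0 ≅ Z.
  H_1: rank ker ∂_1 − rank ∂_2 = (10 − 4) − 6 = 0, and the invariant factors of ∂_2 are all 1, so H_1 ≅ 0.
  H_2: rank ker ∂_2 − rank ∂_3 = (10 − 6) − 4 = 0, and the invariant factors of ∂_3 are all 1, so H_2 ≅ 0.
  H_3: rank ker ∂_3 − rank ∂_4 = (5 − 4) − 0 = 1, and there is no ∂_4, so H_3 ≅ Z.

H_0 = Z,  H_1 = 0,  H_2 = 0,  H_3 = Z.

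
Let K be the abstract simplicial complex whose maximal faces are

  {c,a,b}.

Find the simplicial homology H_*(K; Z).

We work with the vertex ordering a < b < c. The simplices of K, each written with vertices in increasing order, are:

  0-simplices (3): a, b, c
  1-simplices (3): ab, ac, bc
  2-simplices (1): abc

so the chain groups are C_0 ≅ Z^3, C_1 ≅ Z^3, C_2 ≅ Z^1.

Boundary ∂_1: C_1 → C_0 maps an edge to its endpoints' difference, ∂[p,q] = q − p.
This gives a 3×3 integer matrix of rank 2; reducing to Smith normal form yields diagonal entries (1,1).

∂_2: C_2 → C_1 acts by ∂[p,q,r] = [q,r] − [p,r] + [p,q]. For instance
  ∂abc = bc − ac + ab.
The resulting 3×1 matrix has rank 1, and its Smith normal form has invariant factors (1).

Computing H_k = (kernel of ∂_k) / (image of ∂_{k+1}):

  H_0: rank C_0 − rank ∂_1 = 3 − 2 = 1, and the invariant factors of ∂_1 are all 1, so H_0 = Z.
  H_1: rank ker ∂_1 − rank ∂_2 = (3 − 2) − 1 = 0, and the invariant factors of ∂_2 are all 1, so H_1 = 0.
  H_2: rank ker ∂_2 − rank ∂_3 = (1 − 1) − 0 = 0, and there is no ∂_3, so H_2 = 0.

As a check, the Euler characteristic is 3 − 3 + 1 = 1, which agrees with 1 − 0 + 0 = 1.
(K is a triangulation of the 2-simplex.)

H_0 = Z,  H_1 = 0,  H_2 = 0.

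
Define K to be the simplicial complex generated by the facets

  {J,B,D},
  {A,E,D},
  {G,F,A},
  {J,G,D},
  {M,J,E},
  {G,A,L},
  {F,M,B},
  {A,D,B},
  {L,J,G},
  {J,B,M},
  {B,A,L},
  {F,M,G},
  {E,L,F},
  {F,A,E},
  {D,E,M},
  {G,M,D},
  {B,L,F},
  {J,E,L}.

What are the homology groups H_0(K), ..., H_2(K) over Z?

H_0 = Z,  H_1 = Z ⊕ Z_2,  H_2 = 0.

Fix the vertex order A < B < D < E < F < G < J < L < M and write every simplex with vertices in increasing order. Then dim K = 2 and the simplices of K are:

  0-simplices (9): A, B, D, E, F, G, J, L, M
  1-simplices (27): AB, AD, AE, AF, AG, AL, BD, BF, BJ, BL, BM, DE, DG, DJ, DM, EF, EJ, EL, EM, FG, FL, FM, GJ, GL, GM, JL, JM
  2-simplices (18): ABD, ABL, ADE, AEF, AFG, AGL, BDJ, BFL, BFM, BJM, DEM, DGJ, DGM, EFL, EJL, EJM, FGM, GJL

giving chain groups C_0 ≅ Z^9, C_1 ≅ Z^27, C_2 ≅ Z^18.

The boundary map ∂_1: C_1 → C_0 maps an edge to its endpoints' difference, ∂[p,q] = q − p.
The resulting 9×27 matrix has rank 8, and its Smith normal form has invariant factors (1,1,1,1,1,1,1,1).

Boundary ∂_2: C_2 → C_1 maps a triangle to the signed sum of its edges. For instance
  ∂EJM = JM − EM + EJ,
  ∂AEF = EF − AF + AE.
This gives a 27×18 integer matrix of rank 18; reducing to Smith normal form yields diagonal entries (1,1,1,1,1,1,1,1,1,1,1,1,1,1,1,1,1,2).

From H_k ≅ ker(∂_k) / im(∂_{k+1}) we obtain:

  H_0: rank C_0 − rank ∂_1 = 9 − 8 = 1, and the invariant factors of ∂_1 are all 1, so H_0 = Z.
  H_1: rank ker ∂_1 − rank ∂_2 = (27 − 8) − 18 = 1, and ∂_2 has invariant factor 2 > 1, so H_1 = Z ⊕ Z_2.
  H_2: rank ker ∂_2 − rank ∂_3 = (18 − 18) − 0 = 0, and there is no ∂_3, so H_2 = 0.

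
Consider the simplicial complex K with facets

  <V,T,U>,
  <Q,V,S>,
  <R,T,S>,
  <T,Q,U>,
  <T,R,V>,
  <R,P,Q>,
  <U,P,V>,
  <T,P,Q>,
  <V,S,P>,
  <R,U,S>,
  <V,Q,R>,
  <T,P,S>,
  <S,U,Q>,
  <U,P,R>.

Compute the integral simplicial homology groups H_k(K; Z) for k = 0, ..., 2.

H_0 = Z,  H_1 = Z^2,  H_2 = Z.

K has 7 vertices, 21 edges, 14 triangles.
rank ∂_0 = 0, rank ∂_1 = 6 ⇒ b_0 = 7 − 0 − 6 = 1; all invariant factors of ∂_1 are 1 so no torsion. So H_0 ≅ Z.
rank ∂_1 = 6, rank ∂_2 = 13 ⇒ b_1 = 21 − 6 − 13 = 2; all invariant factors of ∂_2 are 1 so no torsion. So H_1 ≅ Z^2.
rank ∂_2 = 13, rank ∂_3 = 0 ⇒ b_2 = 14 − 13 − 0 = 1. So H_2 ≅ Z.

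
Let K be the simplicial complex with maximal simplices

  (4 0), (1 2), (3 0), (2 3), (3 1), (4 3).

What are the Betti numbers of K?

b_0 = 1, b_1 = 2.

Fix the vertex order 0 < 1 < 2 < 3 < 4 and write every simplex with vertices in increasing order. Then dim K = 1 and the simplices of K are:

  0-simplices (5): [0], [1], [2], [3], [4]
  1-simplices (6): [0,3], [0,4], [1,2], [1,3], [2,3], [3,4]

Hence C_0 ≅ Z^5, C_1 ≅ Z^6.

∂_1: C_1 → C_0 maps an edge to its endpoints' difference, ∂[p,q] = q − p. For instance
  ∂[1,3] = [3] − [1].
This gives a 5×6 integer matrix of rank 4; reducing to Smith normal form yields diagonal entries (1,1,1,1).

Reading off H_k = ker ∂_k / im ∂_{k+1}:

  H_0: rank C_0 − rank ∂_1 = 5 − 4 = 1, and the invariant factors of ∂_1 are all 1, so H_0 = Z.
  H_1: rank ker ∂_1 − rank ∂_2 = (6 − 4) − 0 = 2, and there is no ∂_2, so H_1 = Z^2.

As a check, the Euler characteristic is 5 − 6 = -1, which agrees with 1 − 2 = -1.

Hence the Betti numbers are b_0 = 1, b_1 = 2.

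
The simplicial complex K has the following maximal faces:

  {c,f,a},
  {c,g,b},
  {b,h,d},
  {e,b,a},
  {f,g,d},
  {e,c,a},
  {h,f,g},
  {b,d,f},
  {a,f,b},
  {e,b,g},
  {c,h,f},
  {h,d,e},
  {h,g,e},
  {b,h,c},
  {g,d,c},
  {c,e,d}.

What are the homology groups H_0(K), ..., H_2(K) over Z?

H_0 ≅ Z,  H_1 ≅ Z^2,  H_2 ≅ Z.

We work with the vertex ordering a < b < c < d < e < f < g < h. The simplices of K, each written with vertices in increasing order, are:

  0-simplices (8): a, b, c, d, e, f, g, h
  1-simplices (24): ab, ac, ae, af, bc, bd, be, bf, bg, bh, cd, ce, cf, cg, ch, de, df, dg, dh, eg, eh, fg, fh, gh
  2-simplices (16): abe, abf, ace, acf, bcg, bch, bdf, bdh, beg, cde, cdg, cfh, deh, dfg, egh, fgh

Hence C_0 ≅ Z^8, C_1 ≅ Z^24, C_2 ≅ Z^16.

The boundary map ∂_1: C_1 → C_0 maps an edge to its endpoints' difference, ∂[p,q] = q − p. For instance
  ∂ce = e − c.
The 8×24 boundary matrix has rank 7 and Smith normal form diag(1,1,1,1,1,1,1).

∂_2: C_2 → C_1 maps a triangle to the signed sum of its edges. For instance
  ∂cdg = dg − cg + cd,
  ∂bdf = df − bf + bd.
This gives a 24×16 integer matrix of rank 15; reducing to Smith normal form yields diagonal entries (1,1,1,1,1,1,1,1,1,1,1,1,1,1,1).

Now H_k = ker ∂_k / im ∂_{k+1}, so:

  H_0: rank C_0 − rank ∂_1 = 8 − 7 = 1, and the invariant factors of ∂_1 are all 1, so H_0 ≅ Z.
  H_1: rank ker ∂_1 − rank ∂_2 = (24 − 7) − 15 = 2, and the invariant factors of ∂_2 are all 1, so H_1 ≅ Z^2.
  H_2: rank ker ∂_2 − rank ∂_3 = (16 − 15) − 0 = 1, and there is no ∂_3, so H_2 ≅ Z.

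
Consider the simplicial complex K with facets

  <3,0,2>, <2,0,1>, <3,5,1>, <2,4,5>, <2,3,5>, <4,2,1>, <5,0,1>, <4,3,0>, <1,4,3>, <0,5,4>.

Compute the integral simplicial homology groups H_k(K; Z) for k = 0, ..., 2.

Fix the vertex order 0 < 1 < 2 < 3 < 4 < 5 and write every simplex with vertices in increasing order. Then dim K = 2 and the simplices of K are:

  0-simplices (6): [0], [1], [2], [3], [4], [5]
  1-simplices (15): [0,1], [0,2], [0,3], [0,4], [0,5], [1,2], [1,3], [1,4], [1,5], [2,3], [2,4], [2,5], [3,4], [3,5], [4,5]
  2-simplices (10): [0,1,2], [0,1,5], [0,2,3], [0,3,4], [0,4,5], [1,2,4], [1,3,4], [1,3,5], [2,3,5], [2,4,5]

Hence C_0 ≅ Z^6, C_1 ≅ Z^15, C_2 ≅ Z^10.

∂_1: C_1 → C_0 maps an edge to its endpoints' difference, ∂[p,q] = q − p. For instance
  ∂[4,5] = [5] − [4].
The 6×15 boundary matrix has rank 5 and Smith normal form diag(1,1,1,1,1).

The boundary map ∂_2: C_2 → C_1 maps a triangle to the signed sum of its edges. For instance
  ∂[0,1,2] = [1,2] − [0,2] + [0,1],
  ∂[0,1,5] = [1,5] − [0,5] + [0,1].
The 15×10 boundary matrix has rank 10 and Smith normal form diag(1,1,1,1,1,1,1,1,1,2).

Now H_k = ker ∂_k / im ∂_{k+1}, so:

  H_0: rank C_0 − rank ∂_1 = 6 − 5 = 1, and the invariant factors of ∂_1 are all 1, so H_0 = Z.
  H_1: rank ker ∂_1 − rank ∂_2 = (15 − 5) − 10 = 0, and ∂_2 has invariant factor 2 > 1, so H_1 = Z/2.
  H_2: rank ker ∂_2 − rank ∂_3 = (10 − 10) − 0 = 0, and there is no ∂_3, so H_2 = 0.

As a check, the Euler characteristic is 6 − 15 + 10 = 1, which agrees with 1 − 0 + 0 = 1.

H_0 ≅ Z,  H_1 ≅ Z/2,  H_2 = 0.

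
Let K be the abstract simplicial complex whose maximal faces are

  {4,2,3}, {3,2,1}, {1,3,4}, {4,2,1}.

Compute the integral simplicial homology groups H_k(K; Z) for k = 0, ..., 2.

H_0 ≅ Z,  H_1 = 0,  H_2 ≅ Z.

Fix the vertex order 1 < 2 < 3 < 4 and write every simplex with vertices in increasing order. Then dim K = 2 and the simplices of K are:

  0-simplices (4): [1], [2], [3], [4]
  1-simplices (6): [1,2], [1,3], [1,4], [2,3], [2,4], [3,4]
  2-simplices (4): [1,2,3], [1,2,4], [1,3,4], [2,3,4]

giving chain groups C_0 ≅ Z^4, C_1 ≅ Z^6, C_2 ≅ Z^4.

∂_1: C_1 → C_0 is given by ∂[p,q] = [q] − [p]. For instance
  ∂[2,4] = [4] − [2].
The resulting 4×6 matrix has rank 3, and its Smith normal form has invariant factors (1,1,1).

The boundary map ∂_2: C_2 → C_1 sends each 2-simplex [p,q,r] to [q,r] − [p,r] + [p,q]. For instance
  ∂[1,2,3] = [2,3] − [1,3] + [1,2],
  ∂[1,3,4] = [3,4] − [1,4] + [1,3].
As a 6×4 matrix over Z this has rank 3, with invariant factors (1,1,1).

From H_k ≅ ker(∂_k) / im(∂_{k+1}) we obtain:

  H_0: rank C_0 − rank ∂_1 = 4 − 3 = 1, and the invariant factors of ∂_1 are all 1, so H_0 = Z.
  H_1: rank ker ∂_1 − rank ∂_2 = (6 − 3) − 3 = 0, and the invariant factors of ∂_2 are all 1, so H_1 = 0.
  H_2: rank ker ∂_2 − rank ∂_3 = (4 − 3) − 0 = 1, and there is no ∂_3, so H_2 = Z.

As a check, the Euler characteristic is 4 − 6 + 4 = 2, which agrees with 1 − 0 + 1 = 2.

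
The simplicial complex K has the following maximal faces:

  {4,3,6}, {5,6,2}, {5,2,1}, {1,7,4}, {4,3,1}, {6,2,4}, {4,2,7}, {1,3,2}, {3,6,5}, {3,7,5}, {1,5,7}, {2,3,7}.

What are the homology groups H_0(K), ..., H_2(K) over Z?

H_0 ≅ Z,  H_1 ≅ Z/2,  H_2 = 0.

We work with the vertex ordering 1 < 2 < 3 < 4 < 5 < 6 < 7. The simplices of K, each written with vertices in increasing order, are:

  0-simplices (7): [1], [2], [3], [4], [5], [6], [7]
  1-simplices (18): [1,2], [1,3], [1,4], [1,5], [1,7], [2,3], [2,4], [2,5], [2,6], [2,7], [3,4], [3,5], [3,6], [3,7], [4,6], [4,7], [5,6], [5,7]
  2-simplices (12): [1,2,3], [1,2,5], [1,3,4], [1,4,7], [1,5,7], [2,3,7], [2,4,6], [2,4,7], [2,5,6], [3,4,6], [3,5,6], [3,5,7]

so the chain groups are C_0 ≅ Z^7, C_1 ≅ Z^18, C_2 ≅ Z^12.

Boundary ∂_1: C_1 → C_0 maps an edge to its endpoints' difference, ∂[p,q] = q − p. For instance
  ∂[3,5] = [5] − [3].
The 7×18 boundary matrix has rank 6 and Smith normal form diag(1,1,1,1,1,1).

The boundary map ∂_2: C_2 → C_1 maps a triangle to the signed sum of its edges. For instance
  ∂[3,5,6] = [5,6] − [3,6] + [3,5],
  ∂[1,4,7] = [4,7] − [1,7] + [1,4].
The 18×12 boundary matrix has rank 12 and Smith normal form diag(1,1,1,1,1,1,1,1,1,1,1,2).

From H_k ≅ ker(∂_k) / im(∂_{k+1}) we obtain:

  H_0: rank C_0 − rank ∂_1 = 7 − 6 = 1, and the invariant factors of ∂_1 are all 1, so H_0 ≅ Z.
  H_1: rank ker ∂_1 − rank ∂_2 = (18 − 6) − 12 = 0, and ∂_2 has invariant factor 2 > 1, so H_1 ≅ Z/2.
  H_2: rank ker ∂_2 − rank ∂_3 = (12 − 12) − 0 = 0, and there is no ∂_3, so H_2 ≅ 0.

As a check, the Euler characteristic is 7 − 18 + 12 = 1, which agrees with 1 − 0 + 0 = 1.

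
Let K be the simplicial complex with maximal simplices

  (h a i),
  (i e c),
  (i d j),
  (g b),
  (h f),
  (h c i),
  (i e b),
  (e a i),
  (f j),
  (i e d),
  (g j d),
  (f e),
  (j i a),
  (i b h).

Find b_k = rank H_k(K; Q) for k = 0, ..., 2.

b_0 = 1, b_1 = 3, b_2 = 0.

We work with the vertex ordering a < b < c < d < e < f < g < h < i < j. The simplices of K, each written with vertices in increasing order, are:

  0-simplices (10): a, b, c, d, e, f, g, h, i, j
  1-simplices (22): ae, ah, ai, aj, be, bg, bh, bi, ce, ch, ci, de, dg, di, dj, ef, ei, fh, fj, gj, hi, ij
  2-simplices (10): aei, ahi, aij, bei, bhi, cei, chi, dei, dgj, dij

giving chain groups C_0 ≅ Z^10, C_1 ≅ Z^22, C_2 ≅ Z^10.

∂_1: C_1 → C_0 maps an edge to its endpoints' difference, ∂[p,q] = q − p. For instance
  ∂dg = g − d.
The 10×22 boundary matrix has rank 9 and Smith normal form diag(1,1,1,1,1,1,1,1,1).

Boundary ∂_2: C_2 → C_1 acts by ∂[p,q,r] = [q,r] − [p,r] + [p,q]. For instance
  ∂dgj = gj − dj + dg,
  ∂aei = ei − ai + ae.
The resulting 22×10 matrix has rank 10, and its Smith normal form has invariant factors (1,1,1,1,1,1,1,1,1,1).

Computing H_k = (kernel of ∂_k) / (image of ∂_{k+1}):

  H_0: rank C_0 − rank ∂_1 = 10 − 9 = 1, and the invariant factors of ∂_1 are all 1, so H_0 = Z.
  H_1: rank ker ∂_1 − rank ∂_2 = (22 − 9) − 10 = 3, and the invariant factors of ∂_2 are all 1, so H_1 = Z^3.
  H_2: rank ker ∂_2 − rank ∂_3 = (10 − 10) − 0 = 0, and there is no ∂_3, so H_2 = 0.

As a check, the Euler characteristic is 10 − 22 + 10 = -2, which agrees with 1 − 3 + 0 = -2.

Hence the Betti numbers are b_0 = 1, b_1 = 3, b_2 = 0.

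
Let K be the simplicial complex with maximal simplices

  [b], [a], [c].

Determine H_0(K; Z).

Fix the vertex order a < b < c and write every simplex with vertices in increasing order. Then dim K = 0 and the simplices of K are:

  0-simplices (3): a, b, c

Hence C_0 ≅ Z^3.

Now H_k = ker ∂_k / im ∂_{k+1}, so:

  H_0: rank C_0 − rank ∂_1 = 3 − 0 = 3, and there is no ∂_1, so H_0 ≅ Z^3.

(K is a triangulation of a set of 3 points.)

H_0 ≅ Z^3.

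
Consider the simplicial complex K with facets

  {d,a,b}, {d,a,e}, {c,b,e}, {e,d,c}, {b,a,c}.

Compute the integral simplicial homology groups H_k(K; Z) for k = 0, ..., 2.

H_0 = Z,  H_1 = Z,  H_2 = 0.

We work with the vertex ordering a < b < c < d < e. The simplices of K, each written with vertices in increasing order, are:

  0-simplices (5): a, b, c, d, e
  1-simplices (10): ab, ac, ad, ae, bc, bd, be, cd, ce, de
  2-simplices (5): abc, abd, ade, bce, cde

Hence C_0 ≅ Z^5, C_1 ≅ Z^10, C_2 ≅ Z^5.

∂_1: C_1 → C_0 sends each edge [p,q] (with p < q) to q − p. For instance
  ∂cd = d − c.
As a 5×10 matrix over Z this has rank 4, with invariant factors (1,1,1,1).

Boundary ∂_2: C_2 → C_1 maps a triangle to the signed sum of its edges. For instance
  ∂abc = bc − ac + ab,
  ∂bce = ce − be + bc.
The resulting 10×5 matrix has rank 5, and its Smith normal form has invariant factors (1,1,1,1,1).

Reading off H_k = ker ∂_k / im ∂_{k+1}:

  H_0: rank C_0 − rank ∂_1 = 5 − 4 = 1, and the invariant factors of ∂_1 are all 1, so H_0 = Z.
  H_1: rank ker ∂_1 − rank ∂_2 = (10 − 4) − 5 = 1, and the invariant factors of ∂_2 are all 1, so H_1 = Z.
  H_2: rank ker ∂_2 − rank ∂_3 = (5 − 5) − 0 = 0, and there is no ∂_3, so H_2 = 0.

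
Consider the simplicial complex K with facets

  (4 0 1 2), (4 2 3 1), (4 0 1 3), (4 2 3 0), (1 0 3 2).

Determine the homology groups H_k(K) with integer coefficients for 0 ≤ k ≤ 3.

H_0 = Z,  H_1 = 0,  H_2 = 0,  H_3 = Z.

We work with the vertex ordering 0 < 1 < 2 < 3 < 4. The simplices of K, each written with vertices in increasing order, are:

  0-simplices (5): [0], [1], [2], [3], [4]
  1-simplices (10): [0,1], [0,2], [0,3], [0,4], [1,2], [1,3], [1,4], [2,3], [2,4], [3,4]
  2-simplices (10): [0,1,2], [0,1,3], [0,1,4], [0,2,3], [0,2,4], [0,3,4], [1,2,3], [1,2,4], [1,3,4], [2,3,4]
  3-simplices (5): [0,1,2,3], [0,1,2,4], [0,1,3,4], [0,2,3,4], [1,2,3,4]

so the chain groups are C_0 ≅ Z^5, C_1 ≅ Z^10, C_2 ≅ Z^10, C_3 ≅ Z^5.

The boundary map ∂_1: C_1 → C_0 maps an edge to its endpoints' difference, ∂[p,q] = q − p.
The 5×10 boundary matrix has rank 4 and Smith normal form diag(1,1,1,1).

The boundary map ∂_2: C_2 → C_1 acts by ∂[p,q,r] = [q,r] − [p,r] + [p,q]. For instance
  ∂[2,3,4] = [3,4] − [2,4] + [2,3],
  ∂[1,2,4] = [2,4] − [1,4] + [1,2].
The resulting 10×10 matrix has rank 6, and its Smith normal form has invariant factors (1,1,1,1,1,1).

∂_3: C_3 → C_2 sends each 3-simplex σ to the alternating sum Σ_i (−1)^i (σ with its i-th vertex removed). For instance
  ∂[0,1,2,3] = [1,2,3] − [0,2,3] + [0,1,3] − [0,1,2],
  ∂[0,1,2,4] = [1,2,4] − [0,2,4] + [0,1,4] − [0,1,2].
The 10×5 boundary matrix has rank 4 and Smith normal form diag(1,1,1,1).

Reading off H_k = ker ∂_k / im ∂_{k+1}:

  H_0: rank C_0 − rank ∂_1 = 5 − 4 = 1, and the invariant factors of ∂_1 are all 1, so H_0 ≅ Z.
  H_1: rank ker ∂_1 − rank ∂_2 = (10 − 4) − 6 = 0, and the invariant factors of ∂_2 are all 1, so H_1 ≅ 0.
  H_2: rank ker ∂_2 − rank ∂_3 = (10 − 6) − 4 = 0, and the invariant factors of ∂_3 are all 1, so H_2 ≅ 0.
  H_3: rank ker ∂_3 − rank ∂_4 = (5 − 4) − 0 = 1, and there is no ∂_4, so H_3 ≅ Z.

As a check, the Euler characteristic is 5 − 10 + 10 − 5 = 0, which agrees with 1 − 0 + 0 − 1 = 0.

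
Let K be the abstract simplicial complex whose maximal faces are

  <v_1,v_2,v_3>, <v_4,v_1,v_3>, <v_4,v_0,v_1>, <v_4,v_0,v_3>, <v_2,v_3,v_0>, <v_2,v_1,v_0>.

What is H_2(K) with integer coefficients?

Order the vertices as v_0 < v_1 < v_2 < v_3 < v_4. Listing each simplex with vertices in this order, K has dimension 2 with simplices:

  0-simplices (5): [v_0], [v_1], [v_2], [v_3], [v_4]
  1-simplices (9): [v_0,v_1], [v_0,v_2], [v_0,v_3], [v_0,v_4], [v_1,v_2], [v_1,v_3], [v_1,v_4], [v_2,v_3], [v_3,v_4]
  2-simplices (6): [v_0,v_1,v_2], [v_0,v_1,v_4], [v_0,v_2,v_3], [v_0,v_3,v_4], [v_1,v_2,v_3], [v_1,v_3,v_4]

Hence C_0 ≅ Z^5, C_1 ≅ Z^9, C_2 ≅ Z^6.

∂_1: C_1 → C_0 is given by ∂[p,q] = [q] − [p]. For instance
  ∂[v_1,v_2] = [v_2] − [v_1].
The 5×9 boundary matrix has rank 4 and Smith normal form diag(1,1,1,1).

∂_2: C_2 → C_1 sends each 2-simplex [p,q,r] to [q,r] − [p,r] + [p,q]. For instance
  ∂[v_0,v_1,v_4] = [v_1,v_4] − [v_0,v_4] + [v_0,v_1],
  ∂[v_0,v_1,v_2] = [v_1,v_2] − [v_0,v_2] + [v_0,v_1].
This gives a 9×6 integer matrix of rank 5; reducing to Smith normal form yields diagonal entries (1,1,1,1,1).

Now H_k = ker ∂_k / im ∂_{k+1}, so:

  H_2: rank ker ∂_2 − rank ∂_3 = (6 − 5) − 0 = 1, and there is no ∂_3, so H_2 = Z.

(K is a triangulation of the 2-sphere S^2.)

H_2 = Z.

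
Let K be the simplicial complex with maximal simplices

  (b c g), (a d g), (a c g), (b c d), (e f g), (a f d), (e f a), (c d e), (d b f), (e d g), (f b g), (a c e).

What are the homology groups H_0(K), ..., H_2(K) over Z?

H_0 = Z,  H_1 = Z/2,  H_2 = 0.

Take the total order a < b < c < d < e < f < g on the vertex set. Then K (dimension 2) consists of the simplices:

  0-simplices (7): a, b, c, d, e, f, g
  1-simplices (18): ac, ad, ae, af, ag, bc, bd, bf, bg, cd, ce, cg, de, df, dg, ef, eg, fg
  2-simplices (12): ace, acg, adf, adg, aef, bcd, bcg, bdf, bfg, cde, deg, efg

Hence C_0 ≅ Z^7, C_1 ≅ Z^18, C_2 ≅ Z^12.

Boundary ∂_1: C_1 → C_0 is given by ∂[p,q] = [q] − [p].
The resulting 7×18 matrix has rank 6, and its Smith normal form has invariant factors (1,1,1,1,1,1).

Boundary ∂_2: C_2 → C_1 acts by ∂[p,q,r] = [q,r] − [p,r] + [p,q]. For instance
  ∂bcg = cg − bg + bc,
  ∂ace = ce − ae + ac.
The resulting 18×12 matrix has rank 12, and its Smith normal form has invariant factors (1,1,1,1,1,1,1,1,1,1,1,2).

From H_k ≅ ker(∂_k) / im(∂_{k+1}) we obtain:

  H_0: rank C_0 − rank ∂_1 = 7 − 6 = 1, and the invariant factors of ∂_1 are all 1, so H_0 ≅ Z.
  H_1: rank ker ∂_1 − rank ∂_2 = (18 − 6) − 12 = 0, and ∂_2 has invariant factor 2 > 1, so H_1 ≅ Z/2.
  H_2: rank ker ∂_2 − rank ∂_3 = (12 − 12) − 0 = 0, and there is no ∂_3, so H_2 ≅ 0.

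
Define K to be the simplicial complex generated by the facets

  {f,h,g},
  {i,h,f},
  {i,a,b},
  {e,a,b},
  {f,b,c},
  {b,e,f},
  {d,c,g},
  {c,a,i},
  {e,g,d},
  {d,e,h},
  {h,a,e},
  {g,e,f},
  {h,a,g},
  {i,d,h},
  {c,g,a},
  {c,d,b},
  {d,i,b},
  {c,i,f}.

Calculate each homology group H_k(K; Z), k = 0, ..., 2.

H_0 = Z,  H_1 = Z ⊕ Z/2Z,  H_2 = 0.

Take the total order a < b < c < d < e < f < g < h < i on the vertex set. Then K (dimension 2) consists of the simplices:

  0-simplices (9): a, b, c, d, e, f, g, h, i
  1-simplices (27): ab, ac, ae, ag, ah, ai, bc, bd, be, bf, bi, cd, cf, cg, ci, de, dg, dh, di, ef, eg, eh, fg, fh, fi, gh, hi
  2-simplices (18): abe, abi, acg, aci, aeh, agh, bcd, bcf, bdi, bef, cdg, cfi, deg, deh, dhi, efg, fgh, fhi

Hence C_0 ≅ Z^9, C_1 ≅ Z^27, C_2 ≅ Z^18.

The boundary map ∂_1: C_1 → C_0 maps an edge to its endpoints' difference, ∂[p,q] = q − p.
As a 9×27 matrix over Z this has rank 8, with invariant factors (1,1,1,1,1,1,1,1).

∂_2: C_2 → C_1 maps a triangle to the signed sum of its edges. For instance
  ∂deg = eg − dg + de,
  ∂fhi = hi − fi + fh.
This gives a 27×18 integer matrix of rank 18; reducing to Smith normal form yields diagonal entries (1,1,1,1,1,1,1,1,1,1,1,1,1,1,1,1,1,2).

Computing H_k = (kernel of ∂_k) / (image of ∂_{k+1}):

  H_0: rank C_0 − rank ∂_1 = 9 − 8 = 1, and the invariant factors of ∂_1 are all 1, so H_0 = Z.
  H_1: rank ker ∂_1 − rank ∂_2 = (27 − 8) − 18 = 1, and ∂_2 has invariant factor 2 > 1, so H_1 = Z ⊕ Z/2Z.
  H_2: rank ker ∂_2 − rank ∂_3 = (18 − 18) − 0 = 0, and there is no ∂_3, so H_2 = 0.

(K is a triangulation of the Klein bottle.)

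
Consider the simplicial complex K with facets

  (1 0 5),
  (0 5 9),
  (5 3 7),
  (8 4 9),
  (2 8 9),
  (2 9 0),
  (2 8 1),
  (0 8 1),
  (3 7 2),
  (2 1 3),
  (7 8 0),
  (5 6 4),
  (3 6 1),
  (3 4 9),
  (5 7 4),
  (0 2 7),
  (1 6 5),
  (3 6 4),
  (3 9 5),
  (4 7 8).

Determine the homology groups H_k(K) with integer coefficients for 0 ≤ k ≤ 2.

We work with the vertex ordering 0 < 1 < 2 < 3 < 4 < 5 < 6 < 7 < 8 < 9. The simplices of K, each written with vertices in increasing order, are:

  0-simplices (10): [0], [1], [2], [3], [4], [5], [6], [7], [8], [9]
  1-simplices (30): (30 of them)
  2-simplices (20): (20 of them)

Hence C_0 ≅ Z^10, C_1 ≅ Z^30, C_2 ≅ Z^20.

Boundary ∂_1: C_1 → C_0 maps an edge to its endpoints' difference, ∂[p,q] = q − p. For instance
  ∂[4,6] = [6] − [4].
As a 10×30 matrix over Z this has rank 9, with invariant factors (1,1,1,1,1,1,1,1,1).

∂_2: C_2 → C_1 maps a triangle to the signed sum of its edges. For instance
  ∂[1,3,6] = [3,6] − [1,6] + [1,3],
  ∂[1,5,6] = [5,6] − [1,6] + [1,5].
The resulting 30×20 matrix has rank 20, and its Smith normal form has invariant factors (1,1,1,1,1,1,1,1,1,1,1,1,1,1,1,1,1,1,1,2).

Reading off H_k = ker ∂_k / im ∂_{k+1}:

  H_0: rank C_0 − rank ∂_1 = 10 − 9 = 1, and the invariant factors of ∂_1 are all 1, so H_0 ≅ Z.
  H_1: rank ker ∂_1 − rank ∂_2 = (30 − 9) − 20 = 1, and ∂_2 has invariant factor 2 > 1, so H_1 ≅ Z ⊕ Z/2.
  H_2: rank ker ∂_2 − rank ∂_3 = (20 − 20) − 0 = 0, and there is no ∂_3, so H_2 ≅ 0.

(K is a triangulation of the Klein bottle.)

H_0 ≅ Z,  H_1 ≅ Z ⊕ Z/2,  H_2 = 0.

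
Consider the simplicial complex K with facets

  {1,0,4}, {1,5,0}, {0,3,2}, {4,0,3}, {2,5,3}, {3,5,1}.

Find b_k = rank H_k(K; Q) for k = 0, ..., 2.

b_0 = 1, b_1 = 1, b_2 = 0.

Take the total order 0 < 1 < 2 < 3 < 4 < 5 on the vertex set. Then K (dimension 2) consists of the simplices:

  0-simplices (6): [0], [1], [2], [3], [4], [5]
  1-simplices (12): [0,1], [0,2], [0,3], [0,4], [0,5], [1,3], [1,4], [1,5], [2,3], [2,5], [3,4], [3,5]
  2-simplices (6): [0,1,4], [0,1,5], [0,2,3], [0,3,4], [1,3,5], [2,3,5]

so the chain groups are C_0 ≅ Z^6, C_1 ≅ Z^12, C_2 ≅ Z^6.

The boundary map ∂_1: C_1 → C_0 maps an edge to its endpoints' difference, ∂[p,q] = q − p.
As a 6×12 matrix over Z this has rank 5, with invariant factors (1,1,1,1,1).

The boundary map ∂_2: C_2 → C_1 acts by ∂[p,q,r] = [q,r] − [p,r] + [p,q]. For instance
  ∂[0,3,4] = [3,4] − [0,4] + [0,3],
  ∂[0,1,4] = [1,4] − [0,4] + [0,1].
The resulting 12×6 matrix has rank 6, and its Smith normal form has invariant factors (1,1,1,1,1,1).

Now H_k = ker ∂_k / im ∂_{k+1}, so:

  H_0: rank C_0 − rank ∂_1 = 6 − 5 = 1, and the invariant factors of ∂_1 are all 1, so H_0 ≅ Z.
  H_1: rank ker ∂_1 − rank ∂_2 = (12 − 5) − 6 = 1, and the invariant factors of ∂_2 are all 1, so H_1 ≅ Z.
  H_2: rank ker ∂_2 − rank ∂_3 = (6 − 6) − 0 = 0, and there is no ∂_3, so H_2 ≅ 0.

(K is a triangulation of the cylinder S^1 x I.)

Hence the Betti numbers are b_0 = 1, b_1 = 1, b_2 = 0.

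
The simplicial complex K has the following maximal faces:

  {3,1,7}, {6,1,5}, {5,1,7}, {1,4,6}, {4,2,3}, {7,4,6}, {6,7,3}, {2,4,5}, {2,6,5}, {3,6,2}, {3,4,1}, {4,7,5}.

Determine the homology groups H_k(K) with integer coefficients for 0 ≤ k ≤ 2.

H_0 = Z,  H_1 = Z_2,  H_2 = 0.

We work with the vertex ordering 1 < 2 < 3 < 4 < 5 < 6 < 7. The simplices of K, each written with vertices in increasing order, are:

  0-simplices (7): [1], [2], [3], [4], [5], [6], [7]
  1-simplices (18): [1,3], [1,4], [1,5], [1,6], [1,7], [2,3], [2,4], [2,5], [2,6], [3,4], [3,6], [3,7], [4,5], [4,6], [4,7], [5,6], [5,7], [6,7]
  2-simplices (12): [1,3,4], [1,3,7], [1,4,6], [1,5,6], [1,5,7], [2,3,4], [2,3,6], [2,4,5], [2,5,6], [3,6,7], [4,5,7], [4,6,7]

giving chain groups C_0 ≅ Z^7, C_1 ≅ Z^18, C_2 ≅ Z^12.

The boundary map ∂_1: C_1 → C_0 sends each edge [p,q] (with p < q) to q − p. For instance
  ∂[2,4] = [4] − [2].
The 7×18 boundary matrix has rank 6 and Smith normal form diag(1,1,1,1,1,1).

∂_2: C_2 → C_1 acts by ∂[p,q,r] = [q,r] − [p,r] + [p,q]. For instance
  ∂[4,6,7] = [6,7] − [4,7] + [4,6],
  ∂[1,3,7] = [3,7] − [1,7] + [1,3].
The resulting 18×12 matrix has rank 12, and its Smith normal form has invariant factors (1,1,1,1,1,1,1,1,1,1,1,2).

Computing H_k = (kernel of ∂_k) / (image of ∂_{k+1}):

  H_0: rank C_0 − rank ∂_1 = 7 − 6 = 1, and the invariant factors of ∂_1 are all 1, so H_0 = Z.
  H_1: rank ker ∂_1 − rank ∂_2 = (18 − 6) − 12 = 0, and ∂_2 has invariant factor 2 > 1, so H_1 = Z_2.
  H_2: rank ker ∂_2 − rank ∂_3 = (12 − 12) − 0 = 0, and there is no ∂_3, so H_2 = 0.

(K is a triangulation of the real projective plane RP^2.)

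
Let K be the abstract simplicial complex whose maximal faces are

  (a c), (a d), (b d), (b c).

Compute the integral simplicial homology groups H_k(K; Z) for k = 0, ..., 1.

H_0 = Z,  H_1 = Z.

We work with the vertex ordering a < b < c < d. The simplices of K, each written with vertices in increasing order, are:

  0-simplices (4): a, b, c, d
  1-simplices (4): ac, ad, bc, bd

Hence C_0 ≅ Z^4, C_1 ≅ Z^4.

∂_1: C_1 → C_0 maps an edge to its endpoints' difference, ∂[p,q] = q − p. For instance
  ∂ad = d − a.
As a 4×4 matrix over Z this has rank 3, with invariant factors (1,1,1).

Computing H_k = (kernel of ∂_k) / (image of ∂_{k+1}):

  H_0: rank C_0 − rank ∂_1 = 4 − 3 = 1, and the invariant factors of ∂_1 are all 1, so H_0 ≅ Z.
  H_1: rank ker ∂_1 − rank ∂_2 = (4 − 3) − 0 = 1, and there is no ∂_2, so H_1 ≅ Z.

(K is a triangulation of the circle S^1.)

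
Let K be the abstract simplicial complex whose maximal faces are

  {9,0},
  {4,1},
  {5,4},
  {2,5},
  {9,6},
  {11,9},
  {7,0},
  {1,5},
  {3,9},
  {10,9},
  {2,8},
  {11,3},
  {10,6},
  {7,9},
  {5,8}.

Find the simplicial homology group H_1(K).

Fix the vertex order 0 < 1 < 2 < 3 < 4 < 5 < 6 < 7 < 8 < 9 < 10 < 11 and write every simplex with vertices in increasing order. Then dim K = 1 and the simplices of K are:

  0-simplices (12): [0], [1], [2], [3], [4], [5], [6], [7], [8], [9], [10], [11]
  1-simplices (15): [0,7], [0,9], [1,4], [1,5], [2,5], [2,8], [3,9], [3,11], [4,5], [5,8], [6,9], [6,10], [7,9], [9,10], [9,11]

giving chain groups C_0 ≅ Z^12, C_1 ≅ Z^15.

The boundary map ∂_1: C_1 → C_0 is given by ∂[p,q] = [q] − [p].
As a 12×15 matrix over Z this has rank 10, with invariant factors (1,1,1,1,1,1,1,1,1,1).

Computing H_k = (kernel of ∂_k) / (image of ∂_{k+1}):

  H_1: rank ker ∂_1 − rank ∂_2 = (15 − 10) − 0 = 5, and there is no ∂_2, so H_1 ≅ Z^5.

(K is a triangulation of the disjoint union of a wedge of 2 circles and a wedge of 3 circles.)

H_1 = Z^5.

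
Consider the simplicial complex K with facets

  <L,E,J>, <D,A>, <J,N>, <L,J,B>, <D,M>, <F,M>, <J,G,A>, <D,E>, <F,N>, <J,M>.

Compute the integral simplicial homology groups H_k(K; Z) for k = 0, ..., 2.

H_0 ≅ Z,  H_1 ≅ Z^3,  H_2 = 0.

Fix the vertex order A < B < D < E < F < G < J < L < M < N and write every simplex with vertices in increasing order. Then dim K = 2 and the simplices of K are:

  0-simplices (10): A, B, D, E, F, G, J, L, M, N
  1-simplices (15): AD, AG, AJ, BJ, BL, DE, DM, EJ, EL, FM, FN, GJ, JL, JM, JN
  2-simplices (3): AGJ, BJL, EJL

giving chain groups C_0 ≅ Z^10, C_1 ≅ Z^15, C_2 ≅ Z^3.

∂_1: C_1 → C_0 is given by ∂[p,q] = [q] − [p].
The resulting 10×15 matrix has rank 9, and its Smith normal form has invariant factors (1,1,1,1,1,1,1,1,1).

The boundary map ∂_2: C_2 → C_1 acts by ∂[p,q,r] = [q,r] − [p,r] + [p,q]. For instance
  ∂AGJ = GJ − AJ + AG,
  ∂EJL = JL − EL + EJ.
The 15×3 boundary matrix has rank 3 and Smith normal form diag(1,1,1).

Computing H_k = (kernel of ∂_k) / (image of ∂_{k+1}):

  H_0: rank C_0 − rank ∂_1 = 10 − 9 = 1, and the invariant factors of ∂_1 are all 1, so H_0 ≅ Z.
  H_1: rank ker ∂_1 − rank ∂_2 = (15 − 9) − 3 = 3, and the invariant factors of ∂_2 are all 1, so H_1 ≅ Z^3.
  H_2: rank ker ∂_2 − rank ∂_3 = (3 − 3) − 0 = 0, and there is no ∂_3, so H_2 ≅ 0.

As a check, the Euler characteristic is 10 − 15 + 3 = -2, which agrees with 1 − 3 + 0 = -2.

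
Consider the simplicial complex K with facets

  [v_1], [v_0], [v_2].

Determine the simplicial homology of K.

H_0 ≅ Z^3.

Take the total order v_0 < v_1 < v_2 on the vertex set. Then K (dimension 0) consists of the simplices:

  0-simplices (3): [v_0], [v_1], [v_2]

Hence C_0 ≅ Z^3.

From H_k ≅ ker(∂_k) / im(∂_{k+1}) we obtain:

  H_0: rank C_0 − rank ∂_1 = 3 − 0 = 3, and there is no ∂_1, so H_0 = Z^3.

(K is a triangulation of a set of 3 points.)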